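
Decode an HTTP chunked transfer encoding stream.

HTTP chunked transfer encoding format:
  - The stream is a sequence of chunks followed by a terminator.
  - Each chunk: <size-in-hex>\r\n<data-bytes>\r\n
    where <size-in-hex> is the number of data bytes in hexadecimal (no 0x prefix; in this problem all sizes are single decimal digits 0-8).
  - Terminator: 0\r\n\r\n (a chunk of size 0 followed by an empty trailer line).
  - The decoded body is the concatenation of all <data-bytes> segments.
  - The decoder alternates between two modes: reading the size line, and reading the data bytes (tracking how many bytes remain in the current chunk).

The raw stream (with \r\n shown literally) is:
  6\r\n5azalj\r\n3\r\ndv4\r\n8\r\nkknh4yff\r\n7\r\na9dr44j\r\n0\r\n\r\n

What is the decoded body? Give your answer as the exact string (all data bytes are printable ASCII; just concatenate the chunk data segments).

Answer: 5azaljdv4kknh4yffa9dr44j

Derivation:
Chunk 1: stream[0..1]='6' size=0x6=6, data at stream[3..9]='5azalj' -> body[0..6], body so far='5azalj'
Chunk 2: stream[11..12]='3' size=0x3=3, data at stream[14..17]='dv4' -> body[6..9], body so far='5azaljdv4'
Chunk 3: stream[19..20]='8' size=0x8=8, data at stream[22..30]='kknh4yff' -> body[9..17], body so far='5azaljdv4kknh4yff'
Chunk 4: stream[32..33]='7' size=0x7=7, data at stream[35..42]='a9dr44j' -> body[17..24], body so far='5azaljdv4kknh4yffa9dr44j'
Chunk 5: stream[44..45]='0' size=0 (terminator). Final body='5azaljdv4kknh4yffa9dr44j' (24 bytes)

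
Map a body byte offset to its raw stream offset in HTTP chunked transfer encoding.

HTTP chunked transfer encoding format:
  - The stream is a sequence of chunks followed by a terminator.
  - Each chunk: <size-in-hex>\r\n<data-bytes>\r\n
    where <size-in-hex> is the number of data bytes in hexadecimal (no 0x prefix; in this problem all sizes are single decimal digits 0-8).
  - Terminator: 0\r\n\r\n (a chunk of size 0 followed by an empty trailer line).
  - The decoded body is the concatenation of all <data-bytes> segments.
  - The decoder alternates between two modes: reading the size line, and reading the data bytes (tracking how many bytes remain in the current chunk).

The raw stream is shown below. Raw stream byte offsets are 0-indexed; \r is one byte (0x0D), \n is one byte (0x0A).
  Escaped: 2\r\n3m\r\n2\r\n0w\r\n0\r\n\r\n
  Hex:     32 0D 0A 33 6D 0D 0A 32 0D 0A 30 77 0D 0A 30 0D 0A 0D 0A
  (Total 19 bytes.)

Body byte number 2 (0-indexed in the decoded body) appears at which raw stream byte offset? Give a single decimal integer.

Chunk 1: stream[0..1]='2' size=0x2=2, data at stream[3..5]='3m' -> body[0..2], body so far='3m'
Chunk 2: stream[7..8]='2' size=0x2=2, data at stream[10..12]='0w' -> body[2..4], body so far='3m0w'
Chunk 3: stream[14..15]='0' size=0 (terminator). Final body='3m0w' (4 bytes)
Body byte 2 at stream offset 10

Answer: 10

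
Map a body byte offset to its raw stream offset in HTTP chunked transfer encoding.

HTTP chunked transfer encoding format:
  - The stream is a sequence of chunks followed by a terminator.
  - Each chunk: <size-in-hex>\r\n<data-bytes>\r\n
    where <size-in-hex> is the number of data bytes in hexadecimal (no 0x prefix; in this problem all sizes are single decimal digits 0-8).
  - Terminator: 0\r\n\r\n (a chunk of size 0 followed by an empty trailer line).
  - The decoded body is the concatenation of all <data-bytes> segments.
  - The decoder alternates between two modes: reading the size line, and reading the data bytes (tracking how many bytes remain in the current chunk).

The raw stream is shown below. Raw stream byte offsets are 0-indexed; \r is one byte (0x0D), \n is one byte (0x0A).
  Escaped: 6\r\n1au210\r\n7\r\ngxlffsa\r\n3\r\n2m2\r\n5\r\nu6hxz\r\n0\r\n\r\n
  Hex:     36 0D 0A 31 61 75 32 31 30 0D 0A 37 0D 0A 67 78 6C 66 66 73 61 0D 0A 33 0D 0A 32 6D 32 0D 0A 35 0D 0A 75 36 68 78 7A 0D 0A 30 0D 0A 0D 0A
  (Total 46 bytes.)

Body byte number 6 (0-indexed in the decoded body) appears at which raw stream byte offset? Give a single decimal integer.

Answer: 14

Derivation:
Chunk 1: stream[0..1]='6' size=0x6=6, data at stream[3..9]='1au210' -> body[0..6], body so far='1au210'
Chunk 2: stream[11..12]='7' size=0x7=7, data at stream[14..21]='gxlffsa' -> body[6..13], body so far='1au210gxlffsa'
Chunk 3: stream[23..24]='3' size=0x3=3, data at stream[26..29]='2m2' -> body[13..16], body so far='1au210gxlffsa2m2'
Chunk 4: stream[31..32]='5' size=0x5=5, data at stream[34..39]='u6hxz' -> body[16..21], body so far='1au210gxlffsa2m2u6hxz'
Chunk 5: stream[41..42]='0' size=0 (terminator). Final body='1au210gxlffsa2m2u6hxz' (21 bytes)
Body byte 6 at stream offset 14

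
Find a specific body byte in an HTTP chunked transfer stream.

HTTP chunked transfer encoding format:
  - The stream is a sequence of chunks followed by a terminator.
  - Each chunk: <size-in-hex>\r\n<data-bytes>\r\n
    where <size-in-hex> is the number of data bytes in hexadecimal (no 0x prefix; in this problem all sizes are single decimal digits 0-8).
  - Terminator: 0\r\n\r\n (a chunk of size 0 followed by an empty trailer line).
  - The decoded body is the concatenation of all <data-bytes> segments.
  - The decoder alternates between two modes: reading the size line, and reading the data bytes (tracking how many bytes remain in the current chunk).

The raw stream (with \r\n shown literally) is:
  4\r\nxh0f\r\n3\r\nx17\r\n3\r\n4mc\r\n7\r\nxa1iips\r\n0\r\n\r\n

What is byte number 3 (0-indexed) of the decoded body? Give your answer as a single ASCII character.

Answer: f

Derivation:
Chunk 1: stream[0..1]='4' size=0x4=4, data at stream[3..7]='xh0f' -> body[0..4], body so far='xh0f'
Chunk 2: stream[9..10]='3' size=0x3=3, data at stream[12..15]='x17' -> body[4..7], body so far='xh0fx17'
Chunk 3: stream[17..18]='3' size=0x3=3, data at stream[20..23]='4mc' -> body[7..10], body so far='xh0fx174mc'
Chunk 4: stream[25..26]='7' size=0x7=7, data at stream[28..35]='xa1iips' -> body[10..17], body so far='xh0fx174mcxa1iips'
Chunk 5: stream[37..38]='0' size=0 (terminator). Final body='xh0fx174mcxa1iips' (17 bytes)
Body byte 3 = 'f'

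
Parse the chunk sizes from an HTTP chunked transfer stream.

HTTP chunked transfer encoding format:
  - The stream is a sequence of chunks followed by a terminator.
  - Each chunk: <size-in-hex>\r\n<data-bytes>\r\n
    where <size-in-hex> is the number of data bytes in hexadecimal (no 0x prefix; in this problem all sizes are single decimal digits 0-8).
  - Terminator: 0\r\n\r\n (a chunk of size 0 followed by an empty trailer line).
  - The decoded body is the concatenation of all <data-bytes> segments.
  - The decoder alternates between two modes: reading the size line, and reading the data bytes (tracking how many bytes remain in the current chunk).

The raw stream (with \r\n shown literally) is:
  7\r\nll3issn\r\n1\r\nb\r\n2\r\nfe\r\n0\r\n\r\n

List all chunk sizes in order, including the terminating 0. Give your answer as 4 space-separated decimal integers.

Chunk 1: stream[0..1]='7' size=0x7=7, data at stream[3..10]='ll3issn' -> body[0..7], body so far='ll3issn'
Chunk 2: stream[12..13]='1' size=0x1=1, data at stream[15..16]='b' -> body[7..8], body so far='ll3issnb'
Chunk 3: stream[18..19]='2' size=0x2=2, data at stream[21..23]='fe' -> body[8..10], body so far='ll3issnbfe'
Chunk 4: stream[25..26]='0' size=0 (terminator). Final body='ll3issnbfe' (10 bytes)

Answer: 7 1 2 0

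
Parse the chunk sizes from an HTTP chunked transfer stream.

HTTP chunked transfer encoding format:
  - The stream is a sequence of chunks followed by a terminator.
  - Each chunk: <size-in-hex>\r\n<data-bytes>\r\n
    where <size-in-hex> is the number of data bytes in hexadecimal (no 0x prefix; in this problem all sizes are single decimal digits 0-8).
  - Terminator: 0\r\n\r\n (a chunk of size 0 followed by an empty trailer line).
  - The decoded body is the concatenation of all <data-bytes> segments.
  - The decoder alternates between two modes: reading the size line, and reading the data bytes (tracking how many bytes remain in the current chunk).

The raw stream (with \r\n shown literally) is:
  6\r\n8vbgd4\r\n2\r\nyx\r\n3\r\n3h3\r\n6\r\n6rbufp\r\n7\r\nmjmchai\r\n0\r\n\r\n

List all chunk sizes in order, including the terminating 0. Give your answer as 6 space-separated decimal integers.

Chunk 1: stream[0..1]='6' size=0x6=6, data at stream[3..9]='8vbgd4' -> body[0..6], body so far='8vbgd4'
Chunk 2: stream[11..12]='2' size=0x2=2, data at stream[14..16]='yx' -> body[6..8], body so far='8vbgd4yx'
Chunk 3: stream[18..19]='3' size=0x3=3, data at stream[21..24]='3h3' -> body[8..11], body so far='8vbgd4yx3h3'
Chunk 4: stream[26..27]='6' size=0x6=6, data at stream[29..35]='6rbufp' -> body[11..17], body so far='8vbgd4yx3h36rbufp'
Chunk 5: stream[37..38]='7' size=0x7=7, data at stream[40..47]='mjmchai' -> body[17..24], body so far='8vbgd4yx3h36rbufpmjmchai'
Chunk 6: stream[49..50]='0' size=0 (terminator). Final body='8vbgd4yx3h36rbufpmjmchai' (24 bytes)

Answer: 6 2 3 6 7 0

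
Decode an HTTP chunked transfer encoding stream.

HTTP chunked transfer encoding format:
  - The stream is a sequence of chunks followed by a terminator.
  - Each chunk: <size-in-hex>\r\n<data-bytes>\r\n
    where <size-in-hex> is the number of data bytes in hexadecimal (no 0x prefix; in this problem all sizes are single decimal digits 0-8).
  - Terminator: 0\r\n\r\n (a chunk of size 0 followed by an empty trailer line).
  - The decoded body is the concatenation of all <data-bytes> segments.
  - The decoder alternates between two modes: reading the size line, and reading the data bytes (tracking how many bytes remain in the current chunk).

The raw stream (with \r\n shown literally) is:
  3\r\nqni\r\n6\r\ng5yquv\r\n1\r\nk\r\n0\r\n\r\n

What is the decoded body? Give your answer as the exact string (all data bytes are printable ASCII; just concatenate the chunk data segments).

Answer: qnig5yquvk

Derivation:
Chunk 1: stream[0..1]='3' size=0x3=3, data at stream[3..6]='qni' -> body[0..3], body so far='qni'
Chunk 2: stream[8..9]='6' size=0x6=6, data at stream[11..17]='g5yquv' -> body[3..9], body so far='qnig5yquv'
Chunk 3: stream[19..20]='1' size=0x1=1, data at stream[22..23]='k' -> body[9..10], body so far='qnig5yquvk'
Chunk 4: stream[25..26]='0' size=0 (terminator). Final body='qnig5yquvk' (10 bytes)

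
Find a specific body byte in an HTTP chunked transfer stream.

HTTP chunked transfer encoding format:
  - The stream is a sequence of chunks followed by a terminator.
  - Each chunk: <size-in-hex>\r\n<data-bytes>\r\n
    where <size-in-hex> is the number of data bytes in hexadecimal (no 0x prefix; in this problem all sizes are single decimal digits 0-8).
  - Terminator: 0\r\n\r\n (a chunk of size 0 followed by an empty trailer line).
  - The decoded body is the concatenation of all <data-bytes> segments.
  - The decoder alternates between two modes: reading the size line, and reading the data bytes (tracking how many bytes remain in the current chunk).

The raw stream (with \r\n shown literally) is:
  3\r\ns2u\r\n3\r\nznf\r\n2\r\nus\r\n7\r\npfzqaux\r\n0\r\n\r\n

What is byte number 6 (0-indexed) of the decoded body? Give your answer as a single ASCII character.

Chunk 1: stream[0..1]='3' size=0x3=3, data at stream[3..6]='s2u' -> body[0..3], body so far='s2u'
Chunk 2: stream[8..9]='3' size=0x3=3, data at stream[11..14]='znf' -> body[3..6], body so far='s2uznf'
Chunk 3: stream[16..17]='2' size=0x2=2, data at stream[19..21]='us' -> body[6..8], body so far='s2uznfus'
Chunk 4: stream[23..24]='7' size=0x7=7, data at stream[26..33]='pfzqaux' -> body[8..15], body so far='s2uznfuspfzqaux'
Chunk 5: stream[35..36]='0' size=0 (terminator). Final body='s2uznfuspfzqaux' (15 bytes)
Body byte 6 = 'u'

Answer: u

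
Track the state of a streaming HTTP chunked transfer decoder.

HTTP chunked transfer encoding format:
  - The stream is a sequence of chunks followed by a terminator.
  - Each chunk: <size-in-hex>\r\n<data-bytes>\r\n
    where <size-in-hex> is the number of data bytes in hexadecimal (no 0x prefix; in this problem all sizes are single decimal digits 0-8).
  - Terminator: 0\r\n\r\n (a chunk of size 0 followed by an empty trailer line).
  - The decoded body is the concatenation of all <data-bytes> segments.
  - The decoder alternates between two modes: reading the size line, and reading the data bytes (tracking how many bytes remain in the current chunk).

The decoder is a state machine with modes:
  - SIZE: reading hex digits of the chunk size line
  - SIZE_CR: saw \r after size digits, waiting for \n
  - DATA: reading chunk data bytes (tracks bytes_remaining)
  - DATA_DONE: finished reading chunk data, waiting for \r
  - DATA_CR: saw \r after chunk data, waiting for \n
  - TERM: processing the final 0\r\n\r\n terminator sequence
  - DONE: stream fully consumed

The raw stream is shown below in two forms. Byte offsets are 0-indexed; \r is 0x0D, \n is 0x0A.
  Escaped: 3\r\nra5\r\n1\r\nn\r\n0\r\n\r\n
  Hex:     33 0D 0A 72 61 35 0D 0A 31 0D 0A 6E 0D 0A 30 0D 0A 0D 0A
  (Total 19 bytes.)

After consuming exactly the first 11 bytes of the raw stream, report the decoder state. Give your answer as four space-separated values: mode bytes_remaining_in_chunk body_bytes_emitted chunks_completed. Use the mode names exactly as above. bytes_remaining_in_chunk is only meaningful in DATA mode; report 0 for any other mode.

Byte 0 = '3': mode=SIZE remaining=0 emitted=0 chunks_done=0
Byte 1 = 0x0D: mode=SIZE_CR remaining=0 emitted=0 chunks_done=0
Byte 2 = 0x0A: mode=DATA remaining=3 emitted=0 chunks_done=0
Byte 3 = 'r': mode=DATA remaining=2 emitted=1 chunks_done=0
Byte 4 = 'a': mode=DATA remaining=1 emitted=2 chunks_done=0
Byte 5 = '5': mode=DATA_DONE remaining=0 emitted=3 chunks_done=0
Byte 6 = 0x0D: mode=DATA_CR remaining=0 emitted=3 chunks_done=0
Byte 7 = 0x0A: mode=SIZE remaining=0 emitted=3 chunks_done=1
Byte 8 = '1': mode=SIZE remaining=0 emitted=3 chunks_done=1
Byte 9 = 0x0D: mode=SIZE_CR remaining=0 emitted=3 chunks_done=1
Byte 10 = 0x0A: mode=DATA remaining=1 emitted=3 chunks_done=1

Answer: DATA 1 3 1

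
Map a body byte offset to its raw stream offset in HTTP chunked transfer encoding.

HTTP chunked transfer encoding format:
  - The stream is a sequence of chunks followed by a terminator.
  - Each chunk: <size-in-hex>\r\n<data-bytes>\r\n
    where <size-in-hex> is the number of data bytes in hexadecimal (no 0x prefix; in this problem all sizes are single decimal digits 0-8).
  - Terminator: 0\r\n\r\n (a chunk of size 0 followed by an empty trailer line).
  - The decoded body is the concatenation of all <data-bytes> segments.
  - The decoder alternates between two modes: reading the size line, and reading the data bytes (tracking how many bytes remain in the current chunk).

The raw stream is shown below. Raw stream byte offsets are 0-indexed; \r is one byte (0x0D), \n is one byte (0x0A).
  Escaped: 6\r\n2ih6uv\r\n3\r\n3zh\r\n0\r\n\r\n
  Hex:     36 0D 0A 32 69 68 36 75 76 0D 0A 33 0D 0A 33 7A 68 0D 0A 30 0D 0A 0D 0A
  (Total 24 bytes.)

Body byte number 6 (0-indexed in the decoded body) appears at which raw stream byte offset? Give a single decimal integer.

Chunk 1: stream[0..1]='6' size=0x6=6, data at stream[3..9]='2ih6uv' -> body[0..6], body so far='2ih6uv'
Chunk 2: stream[11..12]='3' size=0x3=3, data at stream[14..17]='3zh' -> body[6..9], body so far='2ih6uv3zh'
Chunk 3: stream[19..20]='0' size=0 (terminator). Final body='2ih6uv3zh' (9 bytes)
Body byte 6 at stream offset 14

Answer: 14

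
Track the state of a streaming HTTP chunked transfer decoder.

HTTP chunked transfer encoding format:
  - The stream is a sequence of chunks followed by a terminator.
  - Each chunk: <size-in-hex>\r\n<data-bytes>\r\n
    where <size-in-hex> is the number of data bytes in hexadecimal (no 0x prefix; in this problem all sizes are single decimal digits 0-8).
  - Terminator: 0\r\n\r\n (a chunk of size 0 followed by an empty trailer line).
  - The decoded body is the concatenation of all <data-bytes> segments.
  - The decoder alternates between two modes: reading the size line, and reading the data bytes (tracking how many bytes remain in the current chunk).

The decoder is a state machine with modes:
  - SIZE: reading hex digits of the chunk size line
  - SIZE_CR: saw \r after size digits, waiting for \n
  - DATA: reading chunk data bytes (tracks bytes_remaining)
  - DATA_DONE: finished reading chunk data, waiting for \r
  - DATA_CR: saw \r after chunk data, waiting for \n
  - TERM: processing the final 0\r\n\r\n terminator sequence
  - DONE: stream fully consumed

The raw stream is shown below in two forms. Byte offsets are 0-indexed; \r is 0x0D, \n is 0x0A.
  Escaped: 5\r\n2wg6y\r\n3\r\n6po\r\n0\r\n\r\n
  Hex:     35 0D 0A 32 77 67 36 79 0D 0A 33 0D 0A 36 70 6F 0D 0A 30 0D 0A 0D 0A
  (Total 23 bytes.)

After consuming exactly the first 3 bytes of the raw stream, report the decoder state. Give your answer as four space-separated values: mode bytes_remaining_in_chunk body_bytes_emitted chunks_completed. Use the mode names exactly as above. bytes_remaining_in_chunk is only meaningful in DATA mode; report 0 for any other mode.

Answer: DATA 5 0 0

Derivation:
Byte 0 = '5': mode=SIZE remaining=0 emitted=0 chunks_done=0
Byte 1 = 0x0D: mode=SIZE_CR remaining=0 emitted=0 chunks_done=0
Byte 2 = 0x0A: mode=DATA remaining=5 emitted=0 chunks_done=0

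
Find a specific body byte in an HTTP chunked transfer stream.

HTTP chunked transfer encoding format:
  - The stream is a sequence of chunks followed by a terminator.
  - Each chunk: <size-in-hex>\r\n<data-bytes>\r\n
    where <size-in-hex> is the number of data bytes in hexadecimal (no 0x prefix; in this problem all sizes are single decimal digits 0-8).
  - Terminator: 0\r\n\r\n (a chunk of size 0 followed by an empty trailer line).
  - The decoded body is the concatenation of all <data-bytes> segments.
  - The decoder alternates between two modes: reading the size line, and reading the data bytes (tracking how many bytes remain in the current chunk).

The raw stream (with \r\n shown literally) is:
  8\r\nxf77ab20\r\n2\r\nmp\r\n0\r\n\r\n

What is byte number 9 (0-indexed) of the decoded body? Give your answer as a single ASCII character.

Answer: p

Derivation:
Chunk 1: stream[0..1]='8' size=0x8=8, data at stream[3..11]='xf77ab20' -> body[0..8], body so far='xf77ab20'
Chunk 2: stream[13..14]='2' size=0x2=2, data at stream[16..18]='mp' -> body[8..10], body so far='xf77ab20mp'
Chunk 3: stream[20..21]='0' size=0 (terminator). Final body='xf77ab20mp' (10 bytes)
Body byte 9 = 'p'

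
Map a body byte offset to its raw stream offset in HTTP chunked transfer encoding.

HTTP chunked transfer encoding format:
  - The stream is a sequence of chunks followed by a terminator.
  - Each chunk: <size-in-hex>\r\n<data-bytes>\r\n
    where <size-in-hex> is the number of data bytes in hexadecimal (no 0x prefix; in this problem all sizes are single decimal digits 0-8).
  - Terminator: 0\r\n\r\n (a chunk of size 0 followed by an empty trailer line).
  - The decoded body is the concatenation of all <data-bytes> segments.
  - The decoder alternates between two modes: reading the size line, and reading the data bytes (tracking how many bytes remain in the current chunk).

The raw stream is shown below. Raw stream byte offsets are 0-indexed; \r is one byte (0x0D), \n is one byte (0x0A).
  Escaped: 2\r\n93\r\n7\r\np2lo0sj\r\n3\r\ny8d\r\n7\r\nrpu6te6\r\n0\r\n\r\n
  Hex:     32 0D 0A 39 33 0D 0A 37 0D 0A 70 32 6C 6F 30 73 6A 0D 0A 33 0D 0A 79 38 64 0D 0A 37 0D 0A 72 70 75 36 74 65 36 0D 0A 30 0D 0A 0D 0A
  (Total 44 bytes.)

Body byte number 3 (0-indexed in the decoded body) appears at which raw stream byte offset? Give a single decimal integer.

Chunk 1: stream[0..1]='2' size=0x2=2, data at stream[3..5]='93' -> body[0..2], body so far='93'
Chunk 2: stream[7..8]='7' size=0x7=7, data at stream[10..17]='p2lo0sj' -> body[2..9], body so far='93p2lo0sj'
Chunk 3: stream[19..20]='3' size=0x3=3, data at stream[22..25]='y8d' -> body[9..12], body so far='93p2lo0sjy8d'
Chunk 4: stream[27..28]='7' size=0x7=7, data at stream[30..37]='rpu6te6' -> body[12..19], body so far='93p2lo0sjy8drpu6te6'
Chunk 5: stream[39..40]='0' size=0 (terminator). Final body='93p2lo0sjy8drpu6te6' (19 bytes)
Body byte 3 at stream offset 11

Answer: 11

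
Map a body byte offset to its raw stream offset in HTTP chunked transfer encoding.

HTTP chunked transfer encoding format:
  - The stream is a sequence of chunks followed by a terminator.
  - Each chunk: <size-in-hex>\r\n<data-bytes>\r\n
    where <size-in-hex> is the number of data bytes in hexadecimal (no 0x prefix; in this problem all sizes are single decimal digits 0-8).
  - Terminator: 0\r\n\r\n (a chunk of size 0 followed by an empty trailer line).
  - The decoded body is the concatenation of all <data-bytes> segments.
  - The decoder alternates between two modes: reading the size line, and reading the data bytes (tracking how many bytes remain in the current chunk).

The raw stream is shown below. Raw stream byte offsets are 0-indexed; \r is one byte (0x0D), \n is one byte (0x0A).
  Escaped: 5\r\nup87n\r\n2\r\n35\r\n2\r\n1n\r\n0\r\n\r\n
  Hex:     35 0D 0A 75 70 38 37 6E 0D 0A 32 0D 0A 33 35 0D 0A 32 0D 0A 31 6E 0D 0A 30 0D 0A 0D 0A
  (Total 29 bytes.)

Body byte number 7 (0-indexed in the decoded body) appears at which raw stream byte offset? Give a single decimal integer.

Chunk 1: stream[0..1]='5' size=0x5=5, data at stream[3..8]='up87n' -> body[0..5], body so far='up87n'
Chunk 2: stream[10..11]='2' size=0x2=2, data at stream[13..15]='35' -> body[5..7], body so far='up87n35'
Chunk 3: stream[17..18]='2' size=0x2=2, data at stream[20..22]='1n' -> body[7..9], body so far='up87n351n'
Chunk 4: stream[24..25]='0' size=0 (terminator). Final body='up87n351n' (9 bytes)
Body byte 7 at stream offset 20

Answer: 20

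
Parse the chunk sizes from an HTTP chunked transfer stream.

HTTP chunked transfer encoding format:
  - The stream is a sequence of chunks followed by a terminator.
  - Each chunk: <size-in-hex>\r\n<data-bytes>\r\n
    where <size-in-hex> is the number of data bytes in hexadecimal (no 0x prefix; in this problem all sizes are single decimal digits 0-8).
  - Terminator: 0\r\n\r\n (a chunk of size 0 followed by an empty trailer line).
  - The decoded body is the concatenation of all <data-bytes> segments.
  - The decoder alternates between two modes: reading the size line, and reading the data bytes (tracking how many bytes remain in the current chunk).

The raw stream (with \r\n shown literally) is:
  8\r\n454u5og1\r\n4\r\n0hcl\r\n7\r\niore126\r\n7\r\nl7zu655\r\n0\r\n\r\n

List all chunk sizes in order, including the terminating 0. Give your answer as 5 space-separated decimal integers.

Answer: 8 4 7 7 0

Derivation:
Chunk 1: stream[0..1]='8' size=0x8=8, data at stream[3..11]='454u5og1' -> body[0..8], body so far='454u5og1'
Chunk 2: stream[13..14]='4' size=0x4=4, data at stream[16..20]='0hcl' -> body[8..12], body so far='454u5og10hcl'
Chunk 3: stream[22..23]='7' size=0x7=7, data at stream[25..32]='iore126' -> body[12..19], body so far='454u5og10hcliore126'
Chunk 4: stream[34..35]='7' size=0x7=7, data at stream[37..44]='l7zu655' -> body[19..26], body so far='454u5og10hcliore126l7zu655'
Chunk 5: stream[46..47]='0' size=0 (terminator). Final body='454u5og10hcliore126l7zu655' (26 bytes)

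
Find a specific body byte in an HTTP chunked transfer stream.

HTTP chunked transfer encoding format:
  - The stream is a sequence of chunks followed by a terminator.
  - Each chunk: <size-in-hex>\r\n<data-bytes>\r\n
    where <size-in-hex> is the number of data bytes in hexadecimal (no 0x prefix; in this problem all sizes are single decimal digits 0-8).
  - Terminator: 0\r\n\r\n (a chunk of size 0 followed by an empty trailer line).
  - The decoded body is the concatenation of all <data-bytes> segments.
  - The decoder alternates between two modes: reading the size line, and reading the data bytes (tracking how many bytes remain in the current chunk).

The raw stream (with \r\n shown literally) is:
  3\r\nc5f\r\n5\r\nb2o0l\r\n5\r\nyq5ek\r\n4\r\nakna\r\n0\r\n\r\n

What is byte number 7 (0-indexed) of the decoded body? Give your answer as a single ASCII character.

Answer: l

Derivation:
Chunk 1: stream[0..1]='3' size=0x3=3, data at stream[3..6]='c5f' -> body[0..3], body so far='c5f'
Chunk 2: stream[8..9]='5' size=0x5=5, data at stream[11..16]='b2o0l' -> body[3..8], body so far='c5fb2o0l'
Chunk 3: stream[18..19]='5' size=0x5=5, data at stream[21..26]='yq5ek' -> body[8..13], body so far='c5fb2o0lyq5ek'
Chunk 4: stream[28..29]='4' size=0x4=4, data at stream[31..35]='akna' -> body[13..17], body so far='c5fb2o0lyq5ekakna'
Chunk 5: stream[37..38]='0' size=0 (terminator). Final body='c5fb2o0lyq5ekakna' (17 bytes)
Body byte 7 = 'l'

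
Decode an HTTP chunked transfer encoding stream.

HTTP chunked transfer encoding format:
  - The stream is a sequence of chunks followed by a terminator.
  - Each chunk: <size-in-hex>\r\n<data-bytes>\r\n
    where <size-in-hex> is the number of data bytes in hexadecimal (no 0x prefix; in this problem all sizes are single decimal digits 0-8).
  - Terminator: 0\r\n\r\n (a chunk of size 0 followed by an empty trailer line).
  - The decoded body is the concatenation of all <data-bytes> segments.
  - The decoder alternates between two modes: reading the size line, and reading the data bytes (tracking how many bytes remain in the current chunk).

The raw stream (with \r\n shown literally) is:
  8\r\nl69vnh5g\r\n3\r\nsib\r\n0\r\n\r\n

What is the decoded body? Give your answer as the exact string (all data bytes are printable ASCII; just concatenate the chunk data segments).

Answer: l69vnh5gsib

Derivation:
Chunk 1: stream[0..1]='8' size=0x8=8, data at stream[3..11]='l69vnh5g' -> body[0..8], body so far='l69vnh5g'
Chunk 2: stream[13..14]='3' size=0x3=3, data at stream[16..19]='sib' -> body[8..11], body so far='l69vnh5gsib'
Chunk 3: stream[21..22]='0' size=0 (terminator). Final body='l69vnh5gsib' (11 bytes)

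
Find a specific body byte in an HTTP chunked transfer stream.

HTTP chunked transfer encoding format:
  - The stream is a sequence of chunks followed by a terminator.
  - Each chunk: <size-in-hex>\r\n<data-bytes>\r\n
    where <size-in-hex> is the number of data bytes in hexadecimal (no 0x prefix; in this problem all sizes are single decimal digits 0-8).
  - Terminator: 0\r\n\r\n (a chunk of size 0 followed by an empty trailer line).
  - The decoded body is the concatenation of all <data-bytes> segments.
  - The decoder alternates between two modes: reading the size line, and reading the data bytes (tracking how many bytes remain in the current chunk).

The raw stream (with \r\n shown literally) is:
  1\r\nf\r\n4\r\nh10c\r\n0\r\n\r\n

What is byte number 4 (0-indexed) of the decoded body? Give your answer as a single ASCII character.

Answer: c

Derivation:
Chunk 1: stream[0..1]='1' size=0x1=1, data at stream[3..4]='f' -> body[0..1], body so far='f'
Chunk 2: stream[6..7]='4' size=0x4=4, data at stream[9..13]='h10c' -> body[1..5], body so far='fh10c'
Chunk 3: stream[15..16]='0' size=0 (terminator). Final body='fh10c' (5 bytes)
Body byte 4 = 'c'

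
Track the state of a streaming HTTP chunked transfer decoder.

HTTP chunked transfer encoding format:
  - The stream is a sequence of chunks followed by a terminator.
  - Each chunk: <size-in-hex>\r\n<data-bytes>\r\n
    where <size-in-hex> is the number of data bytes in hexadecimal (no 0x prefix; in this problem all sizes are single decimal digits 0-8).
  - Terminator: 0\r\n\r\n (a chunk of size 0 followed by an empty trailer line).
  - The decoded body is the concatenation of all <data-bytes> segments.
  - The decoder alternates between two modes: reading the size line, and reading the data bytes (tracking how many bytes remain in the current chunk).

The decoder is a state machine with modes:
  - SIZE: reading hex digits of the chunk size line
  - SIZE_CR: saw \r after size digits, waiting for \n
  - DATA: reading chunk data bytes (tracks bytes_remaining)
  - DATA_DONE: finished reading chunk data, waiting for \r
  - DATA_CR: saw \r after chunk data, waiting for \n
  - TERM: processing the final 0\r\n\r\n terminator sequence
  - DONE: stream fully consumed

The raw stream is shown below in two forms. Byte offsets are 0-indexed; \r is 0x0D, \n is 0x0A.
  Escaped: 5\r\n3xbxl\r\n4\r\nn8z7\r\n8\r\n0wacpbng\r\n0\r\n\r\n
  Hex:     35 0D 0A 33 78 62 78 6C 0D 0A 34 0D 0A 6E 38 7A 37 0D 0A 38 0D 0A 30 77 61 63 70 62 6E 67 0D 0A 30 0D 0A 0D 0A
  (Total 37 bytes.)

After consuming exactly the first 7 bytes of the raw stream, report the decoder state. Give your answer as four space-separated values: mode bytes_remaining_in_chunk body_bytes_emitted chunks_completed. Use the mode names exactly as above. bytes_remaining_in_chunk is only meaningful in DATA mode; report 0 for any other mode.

Byte 0 = '5': mode=SIZE remaining=0 emitted=0 chunks_done=0
Byte 1 = 0x0D: mode=SIZE_CR remaining=0 emitted=0 chunks_done=0
Byte 2 = 0x0A: mode=DATA remaining=5 emitted=0 chunks_done=0
Byte 3 = '3': mode=DATA remaining=4 emitted=1 chunks_done=0
Byte 4 = 'x': mode=DATA remaining=3 emitted=2 chunks_done=0
Byte 5 = 'b': mode=DATA remaining=2 emitted=3 chunks_done=0
Byte 6 = 'x': mode=DATA remaining=1 emitted=4 chunks_done=0

Answer: DATA 1 4 0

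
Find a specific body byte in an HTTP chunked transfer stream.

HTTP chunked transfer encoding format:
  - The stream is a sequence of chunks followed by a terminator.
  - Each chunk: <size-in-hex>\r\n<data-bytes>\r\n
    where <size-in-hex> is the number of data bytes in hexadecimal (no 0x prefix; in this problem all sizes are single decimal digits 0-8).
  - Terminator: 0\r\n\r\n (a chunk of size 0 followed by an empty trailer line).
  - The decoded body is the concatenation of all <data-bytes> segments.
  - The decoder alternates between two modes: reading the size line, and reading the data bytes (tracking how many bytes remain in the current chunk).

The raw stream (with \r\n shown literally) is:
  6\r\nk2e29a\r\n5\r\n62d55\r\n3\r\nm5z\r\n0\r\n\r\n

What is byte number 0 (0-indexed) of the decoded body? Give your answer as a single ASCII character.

Answer: k

Derivation:
Chunk 1: stream[0..1]='6' size=0x6=6, data at stream[3..9]='k2e29a' -> body[0..6], body so far='k2e29a'
Chunk 2: stream[11..12]='5' size=0x5=5, data at stream[14..19]='62d55' -> body[6..11], body so far='k2e29a62d55'
Chunk 3: stream[21..22]='3' size=0x3=3, data at stream[24..27]='m5z' -> body[11..14], body so far='k2e29a62d55m5z'
Chunk 4: stream[29..30]='0' size=0 (terminator). Final body='k2e29a62d55m5z' (14 bytes)
Body byte 0 = 'k'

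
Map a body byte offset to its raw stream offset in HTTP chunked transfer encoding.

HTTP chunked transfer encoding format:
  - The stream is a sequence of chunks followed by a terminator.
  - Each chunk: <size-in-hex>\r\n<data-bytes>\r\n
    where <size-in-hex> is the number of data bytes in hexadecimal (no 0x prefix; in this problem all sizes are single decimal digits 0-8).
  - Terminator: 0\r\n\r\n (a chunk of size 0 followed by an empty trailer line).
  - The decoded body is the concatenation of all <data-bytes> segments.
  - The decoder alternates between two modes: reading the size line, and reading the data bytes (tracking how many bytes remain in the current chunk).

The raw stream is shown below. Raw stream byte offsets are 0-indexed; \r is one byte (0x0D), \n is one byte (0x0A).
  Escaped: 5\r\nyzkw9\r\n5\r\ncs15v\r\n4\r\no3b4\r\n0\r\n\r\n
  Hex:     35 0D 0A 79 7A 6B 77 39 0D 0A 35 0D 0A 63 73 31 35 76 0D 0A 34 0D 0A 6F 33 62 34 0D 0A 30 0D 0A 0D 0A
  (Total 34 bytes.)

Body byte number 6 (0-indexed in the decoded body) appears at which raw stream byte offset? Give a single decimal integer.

Chunk 1: stream[0..1]='5' size=0x5=5, data at stream[3..8]='yzkw9' -> body[0..5], body so far='yzkw9'
Chunk 2: stream[10..11]='5' size=0x5=5, data at stream[13..18]='cs15v' -> body[5..10], body so far='yzkw9cs15v'
Chunk 3: stream[20..21]='4' size=0x4=4, data at stream[23..27]='o3b4' -> body[10..14], body so far='yzkw9cs15vo3b4'
Chunk 4: stream[29..30]='0' size=0 (terminator). Final body='yzkw9cs15vo3b4' (14 bytes)
Body byte 6 at stream offset 14

Answer: 14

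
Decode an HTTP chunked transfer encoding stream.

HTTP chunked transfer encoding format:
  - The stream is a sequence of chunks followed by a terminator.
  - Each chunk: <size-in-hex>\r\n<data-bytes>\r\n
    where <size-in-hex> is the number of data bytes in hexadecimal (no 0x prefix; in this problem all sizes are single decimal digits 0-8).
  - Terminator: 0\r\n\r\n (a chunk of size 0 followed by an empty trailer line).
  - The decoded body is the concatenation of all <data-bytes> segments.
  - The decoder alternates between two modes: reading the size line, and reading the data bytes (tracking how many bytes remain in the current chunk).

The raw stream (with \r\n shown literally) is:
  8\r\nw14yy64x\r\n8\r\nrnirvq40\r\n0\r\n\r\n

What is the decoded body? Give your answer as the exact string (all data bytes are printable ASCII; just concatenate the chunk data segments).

Answer: w14yy64xrnirvq40

Derivation:
Chunk 1: stream[0..1]='8' size=0x8=8, data at stream[3..11]='w14yy64x' -> body[0..8], body so far='w14yy64x'
Chunk 2: stream[13..14]='8' size=0x8=8, data at stream[16..24]='rnirvq40' -> body[8..16], body so far='w14yy64xrnirvq40'
Chunk 3: stream[26..27]='0' size=0 (terminator). Final body='w14yy64xrnirvq40' (16 bytes)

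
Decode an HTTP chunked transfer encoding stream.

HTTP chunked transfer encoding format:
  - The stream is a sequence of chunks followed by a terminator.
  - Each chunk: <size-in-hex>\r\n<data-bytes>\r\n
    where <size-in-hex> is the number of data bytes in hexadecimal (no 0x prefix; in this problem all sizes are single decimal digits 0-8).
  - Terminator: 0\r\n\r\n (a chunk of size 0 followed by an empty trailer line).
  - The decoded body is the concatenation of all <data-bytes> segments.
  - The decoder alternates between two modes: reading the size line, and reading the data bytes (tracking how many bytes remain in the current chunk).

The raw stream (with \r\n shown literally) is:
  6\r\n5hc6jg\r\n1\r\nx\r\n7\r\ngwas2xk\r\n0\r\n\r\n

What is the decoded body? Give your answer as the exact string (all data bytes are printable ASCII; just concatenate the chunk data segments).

Chunk 1: stream[0..1]='6' size=0x6=6, data at stream[3..9]='5hc6jg' -> body[0..6], body so far='5hc6jg'
Chunk 2: stream[11..12]='1' size=0x1=1, data at stream[14..15]='x' -> body[6..7], body so far='5hc6jgx'
Chunk 3: stream[17..18]='7' size=0x7=7, data at stream[20..27]='gwas2xk' -> body[7..14], body so far='5hc6jgxgwas2xk'
Chunk 4: stream[29..30]='0' size=0 (terminator). Final body='5hc6jgxgwas2xk' (14 bytes)

Answer: 5hc6jgxgwas2xk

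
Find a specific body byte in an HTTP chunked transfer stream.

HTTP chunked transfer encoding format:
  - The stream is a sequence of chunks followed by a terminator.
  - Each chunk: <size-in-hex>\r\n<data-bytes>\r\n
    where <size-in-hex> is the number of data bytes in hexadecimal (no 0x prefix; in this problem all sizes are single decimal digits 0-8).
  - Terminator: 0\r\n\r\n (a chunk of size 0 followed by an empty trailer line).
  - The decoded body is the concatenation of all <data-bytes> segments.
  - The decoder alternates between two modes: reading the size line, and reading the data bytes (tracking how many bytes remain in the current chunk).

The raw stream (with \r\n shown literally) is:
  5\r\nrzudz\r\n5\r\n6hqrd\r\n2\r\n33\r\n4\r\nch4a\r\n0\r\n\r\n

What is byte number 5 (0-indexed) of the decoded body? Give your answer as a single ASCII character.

Answer: 6

Derivation:
Chunk 1: stream[0..1]='5' size=0x5=5, data at stream[3..8]='rzudz' -> body[0..5], body so far='rzudz'
Chunk 2: stream[10..11]='5' size=0x5=5, data at stream[13..18]='6hqrd' -> body[5..10], body so far='rzudz6hqrd'
Chunk 3: stream[20..21]='2' size=0x2=2, data at stream[23..25]='33' -> body[10..12], body so far='rzudz6hqrd33'
Chunk 4: stream[27..28]='4' size=0x4=4, data at stream[30..34]='ch4a' -> body[12..16], body so far='rzudz6hqrd33ch4a'
Chunk 5: stream[36..37]='0' size=0 (terminator). Final body='rzudz6hqrd33ch4a' (16 bytes)
Body byte 5 = '6'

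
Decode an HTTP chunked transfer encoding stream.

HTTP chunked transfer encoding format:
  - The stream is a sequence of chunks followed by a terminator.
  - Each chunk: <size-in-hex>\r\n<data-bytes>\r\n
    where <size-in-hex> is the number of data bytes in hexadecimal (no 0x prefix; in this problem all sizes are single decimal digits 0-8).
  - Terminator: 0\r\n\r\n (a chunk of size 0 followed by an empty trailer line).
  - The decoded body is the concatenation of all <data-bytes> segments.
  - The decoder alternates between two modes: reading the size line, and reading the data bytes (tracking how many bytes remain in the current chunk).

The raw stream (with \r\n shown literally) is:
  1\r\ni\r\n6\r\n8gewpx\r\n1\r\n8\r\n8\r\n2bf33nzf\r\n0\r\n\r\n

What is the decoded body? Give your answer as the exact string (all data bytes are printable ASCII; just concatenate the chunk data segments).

Chunk 1: stream[0..1]='1' size=0x1=1, data at stream[3..4]='i' -> body[0..1], body so far='i'
Chunk 2: stream[6..7]='6' size=0x6=6, data at stream[9..15]='8gewpx' -> body[1..7], body so far='i8gewpx'
Chunk 3: stream[17..18]='1' size=0x1=1, data at stream[20..21]='8' -> body[7..8], body so far='i8gewpx8'
Chunk 4: stream[23..24]='8' size=0x8=8, data at stream[26..34]='2bf33nzf' -> body[8..16], body so far='i8gewpx82bf33nzf'
Chunk 5: stream[36..37]='0' size=0 (terminator). Final body='i8gewpx82bf33nzf' (16 bytes)

Answer: i8gewpx82bf33nzf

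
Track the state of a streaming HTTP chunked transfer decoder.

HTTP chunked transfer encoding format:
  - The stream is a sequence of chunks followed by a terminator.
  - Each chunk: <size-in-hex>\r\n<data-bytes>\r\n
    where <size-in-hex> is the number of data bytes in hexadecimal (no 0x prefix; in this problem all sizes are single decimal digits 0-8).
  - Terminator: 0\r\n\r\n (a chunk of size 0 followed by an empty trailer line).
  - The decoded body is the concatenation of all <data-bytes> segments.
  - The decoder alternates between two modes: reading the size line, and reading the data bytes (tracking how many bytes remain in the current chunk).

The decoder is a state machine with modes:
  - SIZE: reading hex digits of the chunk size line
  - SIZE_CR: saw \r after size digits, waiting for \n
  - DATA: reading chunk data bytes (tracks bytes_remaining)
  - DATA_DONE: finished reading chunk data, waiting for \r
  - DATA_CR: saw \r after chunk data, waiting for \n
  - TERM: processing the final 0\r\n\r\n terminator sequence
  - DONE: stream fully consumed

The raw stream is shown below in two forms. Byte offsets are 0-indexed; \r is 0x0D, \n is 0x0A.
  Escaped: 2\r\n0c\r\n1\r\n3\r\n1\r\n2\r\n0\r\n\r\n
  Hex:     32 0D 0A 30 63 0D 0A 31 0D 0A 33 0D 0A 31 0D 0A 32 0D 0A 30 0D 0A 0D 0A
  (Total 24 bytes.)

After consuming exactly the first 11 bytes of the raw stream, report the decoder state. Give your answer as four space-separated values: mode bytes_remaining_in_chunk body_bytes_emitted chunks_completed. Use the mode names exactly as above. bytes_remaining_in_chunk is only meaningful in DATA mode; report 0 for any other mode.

Answer: DATA_DONE 0 3 1

Derivation:
Byte 0 = '2': mode=SIZE remaining=0 emitted=0 chunks_done=0
Byte 1 = 0x0D: mode=SIZE_CR remaining=0 emitted=0 chunks_done=0
Byte 2 = 0x0A: mode=DATA remaining=2 emitted=0 chunks_done=0
Byte 3 = '0': mode=DATA remaining=1 emitted=1 chunks_done=0
Byte 4 = 'c': mode=DATA_DONE remaining=0 emitted=2 chunks_done=0
Byte 5 = 0x0D: mode=DATA_CR remaining=0 emitted=2 chunks_done=0
Byte 6 = 0x0A: mode=SIZE remaining=0 emitted=2 chunks_done=1
Byte 7 = '1': mode=SIZE remaining=0 emitted=2 chunks_done=1
Byte 8 = 0x0D: mode=SIZE_CR remaining=0 emitted=2 chunks_done=1
Byte 9 = 0x0A: mode=DATA remaining=1 emitted=2 chunks_done=1
Byte 10 = '3': mode=DATA_DONE remaining=0 emitted=3 chunks_done=1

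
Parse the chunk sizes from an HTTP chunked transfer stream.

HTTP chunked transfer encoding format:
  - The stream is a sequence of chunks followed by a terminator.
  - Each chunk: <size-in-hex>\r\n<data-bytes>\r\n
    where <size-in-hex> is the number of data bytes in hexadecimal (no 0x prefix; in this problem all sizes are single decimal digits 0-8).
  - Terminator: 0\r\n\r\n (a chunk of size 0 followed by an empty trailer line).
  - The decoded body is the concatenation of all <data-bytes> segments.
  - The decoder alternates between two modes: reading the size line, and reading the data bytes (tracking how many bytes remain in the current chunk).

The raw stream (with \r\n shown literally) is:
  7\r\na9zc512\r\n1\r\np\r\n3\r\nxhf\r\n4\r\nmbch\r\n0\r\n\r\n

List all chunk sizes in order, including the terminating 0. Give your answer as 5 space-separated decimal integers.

Chunk 1: stream[0..1]='7' size=0x7=7, data at stream[3..10]='a9zc512' -> body[0..7], body so far='a9zc512'
Chunk 2: stream[12..13]='1' size=0x1=1, data at stream[15..16]='p' -> body[7..8], body so far='a9zc512p'
Chunk 3: stream[18..19]='3' size=0x3=3, data at stream[21..24]='xhf' -> body[8..11], body so far='a9zc512pxhf'
Chunk 4: stream[26..27]='4' size=0x4=4, data at stream[29..33]='mbch' -> body[11..15], body so far='a9zc512pxhfmbch'
Chunk 5: stream[35..36]='0' size=0 (terminator). Final body='a9zc512pxhfmbch' (15 bytes)

Answer: 7 1 3 4 0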